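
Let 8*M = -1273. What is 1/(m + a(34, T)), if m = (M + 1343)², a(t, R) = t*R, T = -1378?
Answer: 64/86701313 ≈ 7.3817e-7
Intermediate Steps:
a(t, R) = R*t
M = -1273/8 (M = (⅛)*(-1273) = -1273/8 ≈ -159.13)
m = 89699841/64 (m = (-1273/8 + 1343)² = (9471/8)² = 89699841/64 ≈ 1.4016e+6)
1/(m + a(34, T)) = 1/(89699841/64 - 1378*34) = 1/(89699841/64 - 46852) = 1/(86701313/64) = 64/86701313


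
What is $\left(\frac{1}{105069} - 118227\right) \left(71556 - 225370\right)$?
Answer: $\frac{1910676379312868}{105069} \approx 1.8185 \cdot 10^{10}$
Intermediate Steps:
$\left(\frac{1}{105069} - 118227\right) \left(71556 - 225370\right) = \left(\frac{1}{105069} - 118227\right) \left(-153814\right) = \left(- \frac{12421992662}{105069}\right) \left(-153814\right) = \frac{1910676379312868}{105069}$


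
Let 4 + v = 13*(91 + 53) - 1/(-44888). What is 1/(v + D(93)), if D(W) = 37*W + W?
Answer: 44888/242484977 ≈ 0.00018512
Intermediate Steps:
D(W) = 38*W
v = 83850785/44888 (v = -4 + (13*(91 + 53) - 1/(-44888)) = -4 + (13*144 - 1*(-1/44888)) = -4 + (1872 + 1/44888) = -4 + 84030337/44888 = 83850785/44888 ≈ 1868.0)
1/(v + D(93)) = 1/(83850785/44888 + 38*93) = 1/(83850785/44888 + 3534) = 1/(242484977/44888) = 44888/242484977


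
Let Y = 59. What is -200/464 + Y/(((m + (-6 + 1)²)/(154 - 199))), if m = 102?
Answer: -157165/7366 ≈ -21.337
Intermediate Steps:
-200/464 + Y/(((m + (-6 + 1)²)/(154 - 199))) = -200/464 + 59/(((102 + (-6 + 1)²)/(154 - 199))) = -200*1/464 + 59/(((102 + (-5)²)/(-45))) = -25/58 + 59/(((102 + 25)*(-1/45))) = -25/58 + 59/((127*(-1/45))) = -25/58 + 59/(-127/45) = -25/58 + 59*(-45/127) = -25/58 - 2655/127 = -157165/7366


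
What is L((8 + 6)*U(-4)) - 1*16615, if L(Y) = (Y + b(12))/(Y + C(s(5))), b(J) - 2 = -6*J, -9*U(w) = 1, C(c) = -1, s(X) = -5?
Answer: -16587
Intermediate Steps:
U(w) = -1/9 (U(w) = -1/9*1 = -1/9)
b(J) = 2 - 6*J
L(Y) = (-70 + Y)/(-1 + Y) (L(Y) = (Y + (2 - 6*12))/(Y - 1) = (Y + (2 - 72))/(-1 + Y) = (Y - 70)/(-1 + Y) = (-70 + Y)/(-1 + Y))
L((8 + 6)*U(-4)) - 1*16615 = (-70 + (8 + 6)*(-1/9))/(-1 + (8 + 6)*(-1/9)) - 1*16615 = (-70 + 14*(-1/9))/(-1 + 14*(-1/9)) - 16615 = (-70 - 14/9)/(-1 - 14/9) - 16615 = -644/9/(-23/9) - 16615 = -9/23*(-644/9) - 16615 = 28 - 16615 = -16587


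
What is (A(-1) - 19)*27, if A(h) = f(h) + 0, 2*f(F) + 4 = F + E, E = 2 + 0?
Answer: -1107/2 ≈ -553.50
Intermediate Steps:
E = 2
f(F) = -1 + F/2 (f(F) = -2 + (F + 2)/2 = -2 + (2 + F)/2 = -2 + (1 + F/2) = -1 + F/2)
A(h) = -1 + h/2 (A(h) = (-1 + h/2) + 0 = -1 + h/2)
(A(-1) - 19)*27 = ((-1 + (½)*(-1)) - 19)*27 = ((-1 - ½) - 19)*27 = (-3/2 - 19)*27 = -41/2*27 = -1107/2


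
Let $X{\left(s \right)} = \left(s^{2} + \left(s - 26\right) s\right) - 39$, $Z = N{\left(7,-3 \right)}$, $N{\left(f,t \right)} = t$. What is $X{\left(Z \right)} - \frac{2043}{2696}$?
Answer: $\frac{151629}{2696} \approx 56.242$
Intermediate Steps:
$Z = -3$
$X{\left(s \right)} = -39 + s^{2} + s \left(-26 + s\right)$ ($X{\left(s \right)} = \left(s^{2} + \left(-26 + s\right) s\right) - 39 = \left(s^{2} + s \left(-26 + s\right)\right) - 39 = -39 + s^{2} + s \left(-26 + s\right)$)
$X{\left(Z \right)} - \frac{2043}{2696} = \left(-39 - -78 + 2 \left(-3\right)^{2}\right) - \frac{2043}{2696} = \left(-39 + 78 + 2 \cdot 9\right) - \frac{2043}{2696} = \left(-39 + 78 + 18\right) - \frac{2043}{2696} = 57 - \frac{2043}{2696} = \frac{151629}{2696}$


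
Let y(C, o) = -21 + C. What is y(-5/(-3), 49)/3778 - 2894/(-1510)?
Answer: 8178254/4278585 ≈ 1.9114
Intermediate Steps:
y(-5/(-3), 49)/3778 - 2894/(-1510) = (-21 - 5/(-3))/3778 - 2894/(-1510) = (-21 - 5*(-⅓))*(1/3778) - 2894*(-1/1510) = (-21 + 5/3)*(1/3778) + 1447/755 = -58/3*1/3778 + 1447/755 = -29/5667 + 1447/755 = 8178254/4278585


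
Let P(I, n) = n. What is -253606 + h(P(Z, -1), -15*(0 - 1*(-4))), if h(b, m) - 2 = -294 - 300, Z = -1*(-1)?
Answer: -254198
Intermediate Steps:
Z = 1
h(b, m) = -592 (h(b, m) = 2 + (-294 - 300) = 2 - 594 = -592)
-253606 + h(P(Z, -1), -15*(0 - 1*(-4))) = -253606 - 592 = -254198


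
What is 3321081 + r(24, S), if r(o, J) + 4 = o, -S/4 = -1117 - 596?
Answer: 3321101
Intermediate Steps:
S = 6852 (S = -4*(-1117 - 596) = -4*(-1713) = 6852)
r(o, J) = -4 + o
3321081 + r(24, S) = 3321081 + (-4 + 24) = 3321081 + 20 = 3321101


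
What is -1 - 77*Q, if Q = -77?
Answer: 5928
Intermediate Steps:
-1 - 77*Q = -1 - 77*(-77) = -1 + 5929 = 5928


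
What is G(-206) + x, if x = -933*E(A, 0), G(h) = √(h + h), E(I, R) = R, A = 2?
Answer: 2*I*√103 ≈ 20.298*I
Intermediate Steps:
G(h) = √2*√h (G(h) = √(2*h) = √2*√h)
x = 0 (x = -933*0 = 0)
G(-206) + x = √2*√(-206) + 0 = √2*(I*√206) + 0 = 2*I*√103 + 0 = 2*I*√103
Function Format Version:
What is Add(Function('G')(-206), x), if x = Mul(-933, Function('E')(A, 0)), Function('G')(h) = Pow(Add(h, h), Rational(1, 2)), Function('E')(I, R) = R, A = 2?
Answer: Mul(2, I, Pow(103, Rational(1, 2))) ≈ Mul(20.298, I)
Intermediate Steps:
Function('G')(h) = Mul(Pow(2, Rational(1, 2)), Pow(h, Rational(1, 2))) (Function('G')(h) = Pow(Mul(2, h), Rational(1, 2)) = Mul(Pow(2, Rational(1, 2)), Pow(h, Rational(1, 2))))
x = 0 (x = Mul(-933, 0) = 0)
Add(Function('G')(-206), x) = Add(Mul(Pow(2, Rational(1, 2)), Pow(-206, Rational(1, 2))), 0) = Add(Mul(Pow(2, Rational(1, 2)), Mul(I, Pow(206, Rational(1, 2)))), 0) = Add(Mul(2, I, Pow(103, Rational(1, 2))), 0) = Mul(2, I, Pow(103, Rational(1, 2)))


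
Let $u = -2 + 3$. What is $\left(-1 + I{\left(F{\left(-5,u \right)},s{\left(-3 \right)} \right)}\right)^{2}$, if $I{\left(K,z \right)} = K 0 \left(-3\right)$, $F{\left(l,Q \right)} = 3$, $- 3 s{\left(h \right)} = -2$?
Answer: $1$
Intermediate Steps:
$s{\left(h \right)} = \frac{2}{3}$ ($s{\left(h \right)} = \left(- \frac{1}{3}\right) \left(-2\right) = \frac{2}{3}$)
$u = 1$
$I{\left(K,z \right)} = 0$ ($I{\left(K,z \right)} = 0 \left(-3\right) = 0$)
$\left(-1 + I{\left(F{\left(-5,u \right)},s{\left(-3 \right)} \right)}\right)^{2} = \left(-1 + 0\right)^{2} = \left(-1\right)^{2} = 1$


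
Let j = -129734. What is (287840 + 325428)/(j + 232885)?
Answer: 613268/103151 ≈ 5.9453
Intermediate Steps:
(287840 + 325428)/(j + 232885) = (287840 + 325428)/(-129734 + 232885) = 613268/103151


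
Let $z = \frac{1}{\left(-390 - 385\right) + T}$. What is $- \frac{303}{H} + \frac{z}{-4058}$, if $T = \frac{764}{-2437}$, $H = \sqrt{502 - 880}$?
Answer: $\frac{2437}{7667343462} + \frac{101 i \sqrt{42}}{42} \approx 3.1784 \cdot 10^{-7} + 15.585 i$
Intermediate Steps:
$H = 3 i \sqrt{42}$ ($H = \sqrt{-378} = 3 i \sqrt{42} \approx 19.442 i$)
$T = - \frac{764}{2437}$ ($T = 764 \left(- \frac{1}{2437}\right) = - \frac{764}{2437} \approx -0.3135$)
$z = - \frac{2437}{1889439}$ ($z = \frac{1}{\left(-390 - 385\right) - \frac{764}{2437}} = \frac{1}{-775 - \frac{764}{2437}} = \frac{1}{- \frac{1889439}{2437}} = - \frac{2437}{1889439} \approx -0.0012898$)
$- \frac{303}{H} + \frac{z}{-4058} = - \frac{303}{3 i \sqrt{42}} - \frac{2437}{1889439 \left(-4058\right)} = - 303 \left(- \frac{i \sqrt{42}}{126}\right) - - \frac{2437}{7667343462} = \frac{101 i \sqrt{42}}{42} + \frac{2437}{7667343462} = \frac{2437}{7667343462} + \frac{101 i \sqrt{42}}{42}$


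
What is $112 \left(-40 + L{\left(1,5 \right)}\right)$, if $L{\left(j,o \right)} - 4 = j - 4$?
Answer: $-4368$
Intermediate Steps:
$L{\left(j,o \right)} = j$ ($L{\left(j,o \right)} = 4 + \left(j - 4\right) = 4 + \left(-4 + j\right) = j$)
$112 \left(-40 + L{\left(1,5 \right)}\right) = 112 \left(-40 + 1\right) = 112 \left(-39\right) = -4368$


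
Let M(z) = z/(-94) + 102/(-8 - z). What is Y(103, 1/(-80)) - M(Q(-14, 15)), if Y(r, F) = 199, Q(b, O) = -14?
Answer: 8547/47 ≈ 181.85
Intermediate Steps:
M(z) = 102/(-8 - z) - z/94 (M(z) = z*(-1/94) + 102/(-8 - z) = -z/94 + 102/(-8 - z) = 102/(-8 - z) - z/94)
Y(103, 1/(-80)) - M(Q(-14, 15)) = 199 - (-9588 - 1*(-14)² - 8*(-14))/(94*(8 - 14)) = 199 - (-9588 - 1*196 + 112)/(94*(-6)) = 199 - (-1)*(-9588 - 196 + 112)/(94*6) = 199 - (-1)*(-9672)/(94*6) = 199 - 1*806/47 = 199 - 806/47 = 8547/47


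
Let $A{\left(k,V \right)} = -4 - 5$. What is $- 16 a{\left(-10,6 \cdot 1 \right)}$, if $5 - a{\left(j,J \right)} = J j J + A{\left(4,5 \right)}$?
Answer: $-5984$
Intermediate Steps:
$A{\left(k,V \right)} = -9$
$a{\left(j,J \right)} = 14 - j J^{2}$ ($a{\left(j,J \right)} = 5 - \left(J j J - 9\right) = 5 - \left(j J^{2} - 9\right) = 5 - \left(-9 + j J^{2}\right) = 14 - j J^{2}$)
$- 16 a{\left(-10,6 \cdot 1 \right)} = - 16 \left(14 - - 10 \left(6 \cdot 1\right)^{2}\right) = - 16 \left(14 - - 10 \cdot 6^{2}\right) = - 16 \left(14 - \left(-10\right) 36\right) = - 16 \left(14 + 360\right) = \left(-16\right) 374 = -5984$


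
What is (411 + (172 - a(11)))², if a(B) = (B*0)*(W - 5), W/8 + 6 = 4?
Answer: 339889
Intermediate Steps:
W = -16 (W = -48 + 8*4 = -48 + 32 = -16)
a(B) = 0 (a(B) = (B*0)*(-16 - 5) = 0*(-21) = 0)
(411 + (172 - a(11)))² = (411 + (172 - 1*0))² = (411 + (172 + 0))² = (411 + 172)² = 583² = 339889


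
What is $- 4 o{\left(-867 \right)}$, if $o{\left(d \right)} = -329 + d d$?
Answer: $-3005440$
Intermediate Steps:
$o{\left(d \right)} = -329 + d^{2}$
$- 4 o{\left(-867 \right)} = - 4 \left(-329 + \left(-867\right)^{2}\right) = - 4 \left(-329 + 751689\right) = \left(-4\right) 751360 = -3005440$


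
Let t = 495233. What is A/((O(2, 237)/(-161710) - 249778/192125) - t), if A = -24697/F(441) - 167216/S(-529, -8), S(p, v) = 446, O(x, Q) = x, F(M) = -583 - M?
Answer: 82960401171506125/117115678561329108992 ≈ 0.00070836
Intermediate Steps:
A = -80107161/228352 (A = -24697/(-583 - 1*441) - 167216/446 = -24697/(-583 - 441) - 167216*1/446 = -24697/(-1024) - 83608/223 = -24697*(-1/1024) - 83608/223 = 24697/1024 - 83608/223 = -80107161/228352 ≈ -350.81)
A/((O(2, 237)/(-161710) - 249778/192125) - t) = -80107161/(228352*((2/(-161710) - 249778/192125) - 1*495233)) = -80107161/(228352*((2*(-1/161710) - 249778*1/192125) - 495233)) = -80107161/(228352*((-1/80855 - 249778/192125) - 495233)) = -80107161/(228352*(-4039198463/3106853375 - 495233)) = -80107161/(228352*(-1538620356659838/3106853375)) = -80107161/228352*(-3106853375/1538620356659838) = 82960401171506125/117115678561329108992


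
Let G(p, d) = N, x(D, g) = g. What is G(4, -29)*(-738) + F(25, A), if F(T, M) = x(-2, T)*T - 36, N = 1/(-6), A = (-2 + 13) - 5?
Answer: 712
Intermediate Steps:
A = 6 (A = 11 - 5 = 6)
N = -1/6 ≈ -0.16667
F(T, M) = -36 + T**2 (F(T, M) = T*T - 36 = T**2 - 36 = -36 + T**2)
G(p, d) = -1/6
G(4, -29)*(-738) + F(25, A) = -1/6*(-738) + (-36 + 25**2) = 123 + (-36 + 625) = 123 + 589 = 712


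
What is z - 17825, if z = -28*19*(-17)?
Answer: -8781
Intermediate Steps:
z = 9044 (z = -532*(-17) = 9044)
z - 17825 = 9044 - 17825 = -8781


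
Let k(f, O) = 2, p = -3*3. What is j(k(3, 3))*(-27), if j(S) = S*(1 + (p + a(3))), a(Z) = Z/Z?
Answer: 378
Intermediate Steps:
p = -9
a(Z) = 1
j(S) = -7*S (j(S) = S*(1 + (-9 + 1)) = S*(1 - 8) = S*(-7) = -7*S)
j(k(3, 3))*(-27) = -7*2*(-27) = -14*(-27) = 378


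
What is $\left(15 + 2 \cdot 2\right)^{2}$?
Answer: $361$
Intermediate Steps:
$\left(15 + 2 \cdot 2\right)^{2} = \left(15 + 4\right)^{2} = 19^{2} = 361$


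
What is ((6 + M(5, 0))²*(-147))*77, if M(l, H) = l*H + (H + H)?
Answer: -407484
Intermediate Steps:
M(l, H) = 2*H + H*l (M(l, H) = H*l + 2*H = 2*H + H*l)
((6 + M(5, 0))²*(-147))*77 = ((6 + 0*(2 + 5))²*(-147))*77 = ((6 + 0*7)²*(-147))*77 = ((6 + 0)²*(-147))*77 = (6²*(-147))*77 = (36*(-147))*77 = -5292*77 = -407484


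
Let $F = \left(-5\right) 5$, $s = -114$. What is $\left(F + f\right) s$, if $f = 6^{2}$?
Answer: $-1254$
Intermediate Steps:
$f = 36$
$F = -25$
$\left(F + f\right) s = \left(-25 + 36\right) \left(-114\right) = 11 \left(-114\right) = -1254$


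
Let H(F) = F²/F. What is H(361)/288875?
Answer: 361/288875 ≈ 0.0012497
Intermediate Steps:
H(F) = F
H(361)/288875 = 361/288875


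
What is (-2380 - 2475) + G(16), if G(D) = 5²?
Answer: -4830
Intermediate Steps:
G(D) = 25
(-2380 - 2475) + G(16) = (-2380 - 2475) + 25 = -4855 + 25 = -4830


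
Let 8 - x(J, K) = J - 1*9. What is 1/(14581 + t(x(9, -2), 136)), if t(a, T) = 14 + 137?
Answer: 1/14732 ≈ 6.7879e-5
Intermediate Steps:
x(J, K) = 17 - J (x(J, K) = 8 - (J - 1*9) = 8 - (J - 9) = 8 - (-9 + J) = 8 + (9 - J) = 17 - J)
t(a, T) = 151
1/(14581 + t(x(9, -2), 136)) = 1/(14581 + 151) = 1/14732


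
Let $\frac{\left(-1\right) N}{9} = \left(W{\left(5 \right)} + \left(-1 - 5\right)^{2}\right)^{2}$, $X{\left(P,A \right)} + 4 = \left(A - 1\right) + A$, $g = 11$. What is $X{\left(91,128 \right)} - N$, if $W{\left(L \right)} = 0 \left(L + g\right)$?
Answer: $11915$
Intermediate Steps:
$W{\left(L \right)} = 0$ ($W{\left(L \right)} = 0 \left(L + 11\right) = 0 \left(11 + L\right) = 0$)
$X{\left(P,A \right)} = -5 + 2 A$ ($X{\left(P,A \right)} = -4 + \left(\left(A - 1\right) + A\right) = -4 + \left(\left(-1 + A\right) + A\right) = -4 + \left(-1 + 2 A\right) = -5 + 2 A$)
$N = -11664$ ($N = - 9 \left(0 + \left(-1 - 5\right)^{2}\right)^{2} = - 9 \left(0 + \left(-6\right)^{2}\right)^{2} = - 9 \left(0 + 36\right)^{2} = - 9 \cdot 36^{2} = \left(-9\right) 1296 = -11664$)
$X{\left(91,128 \right)} - N = \left(-5 + 2 \cdot 128\right) - -11664 = \left(-5 + 256\right) + 11664 = 251 + 11664 = 11915$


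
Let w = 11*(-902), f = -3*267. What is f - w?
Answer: 9121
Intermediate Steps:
f = -801
w = -9922
f - w = -801 - 1*(-9922) = -801 + 9922 = 9121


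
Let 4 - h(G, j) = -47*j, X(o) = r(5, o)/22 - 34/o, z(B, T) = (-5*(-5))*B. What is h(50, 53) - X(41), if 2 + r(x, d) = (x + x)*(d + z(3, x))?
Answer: 1101880/451 ≈ 2443.2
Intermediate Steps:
z(B, T) = 25*B
r(x, d) = -2 + 2*x*(75 + d) (r(x, d) = -2 + (x + x)*(d + 25*3) = -2 + (2*x)*(d + 75) = -2 + (2*x)*(75 + d) = -2 + 2*x*(75 + d))
X(o) = 34 - 34/o + 5*o/11 (X(o) = (-2 + 150*5 + 2*o*5)/22 - 34/o = (-2 + 750 + 10*o)*(1/22) - 34/o = (748 + 10*o)*(1/22) - 34/o = (34 + 5*o/11) - 34/o = 34 - 34/o + 5*o/11)
h(G, j) = 4 + 47*j (h(G, j) = 4 - (-47)*j = 4 + 47*j)
h(50, 53) - X(41) = (4 + 47*53) - (34 - 34/41 + (5/11)*41) = (4 + 2491) - (34 - 34*1/41 + 205/11) = 2495 - (34 - 34/41 + 205/11) = 2495 - 1*23365/451 = 2495 - 23365/451 = 1101880/451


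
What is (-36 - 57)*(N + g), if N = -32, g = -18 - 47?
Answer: 9021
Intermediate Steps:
g = -65
(-36 - 57)*(N + g) = (-36 - 57)*(-32 - 65) = -93*(-97) = 9021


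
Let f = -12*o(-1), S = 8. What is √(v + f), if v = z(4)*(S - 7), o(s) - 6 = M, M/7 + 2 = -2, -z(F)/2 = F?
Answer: 16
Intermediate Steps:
z(F) = -2*F
M = -28 (M = -14 + 7*(-2) = -14 - 14 = -28)
o(s) = -22 (o(s) = 6 - 28 = -22)
f = 264 (f = -12*(-22) = 264)
v = -8 (v = (-2*4)*(8 - 7) = -8*1 = -8)
√(v + f) = √(-8 + 264) = √256 = 16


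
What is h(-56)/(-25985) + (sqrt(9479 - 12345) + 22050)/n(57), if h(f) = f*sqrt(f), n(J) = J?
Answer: 7350/19 + I*sqrt(2866)/57 + 112*I*sqrt(14)/25985 ≈ 386.84 + 0.95534*I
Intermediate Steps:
h(f) = f**(3/2)
h(-56)/(-25985) + (sqrt(9479 - 12345) + 22050)/n(57) = (-56)**(3/2)/(-25985) + (sqrt(9479 - 12345) + 22050)/57 = -112*I*sqrt(14)*(-1/25985) + (sqrt(-2866) + 22050)*(1/57) = 112*I*sqrt(14)/25985 + (I*sqrt(2866) + 22050)*(1/57) = 112*I*sqrt(14)/25985 + (22050 + I*sqrt(2866))*(1/57) = 112*I*sqrt(14)/25985 + (7350/19 + I*sqrt(2866)/57) = 7350/19 + I*sqrt(2866)/57 + 112*I*sqrt(14)/25985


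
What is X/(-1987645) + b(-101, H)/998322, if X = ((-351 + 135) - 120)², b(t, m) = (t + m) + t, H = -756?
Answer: -57305362211/992154865845 ≈ -0.057759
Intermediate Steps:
b(t, m) = m + 2*t (b(t, m) = (m + t) + t = m + 2*t)
X = 112896 (X = (-216 - 120)² = (-336)² = 112896)
X/(-1987645) + b(-101, H)/998322 = 112896/(-1987645) + (-756 + 2*(-101))/998322 = 112896*(-1/1987645) + (-756 - 202)*(1/998322) = -112896/1987645 - 958*1/998322 = -112896/1987645 - 479/499161 = -57305362211/992154865845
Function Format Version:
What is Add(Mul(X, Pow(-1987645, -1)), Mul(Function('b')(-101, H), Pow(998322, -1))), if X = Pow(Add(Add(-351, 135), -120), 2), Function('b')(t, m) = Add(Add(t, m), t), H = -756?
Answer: Rational(-57305362211, 992154865845) ≈ -0.057759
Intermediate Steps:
Function('b')(t, m) = Add(m, Mul(2, t)) (Function('b')(t, m) = Add(Add(m, t), t) = Add(m, Mul(2, t)))
X = 112896 (X = Pow(Add(-216, -120), 2) = Pow(-336, 2) = 112896)
Add(Mul(X, Pow(-1987645, -1)), Mul(Function('b')(-101, H), Pow(998322, -1))) = Add(Mul(112896, Pow(-1987645, -1)), Mul(Add(-756, Mul(2, -101)), Pow(998322, -1))) = Add(Mul(112896, Rational(-1, 1987645)), Mul(Add(-756, -202), Rational(1, 998322))) = Add(Rational(-112896, 1987645), Mul(-958, Rational(1, 998322))) = Add(Rational(-112896, 1987645), Rational(-479, 499161)) = Rational(-57305362211, 992154865845)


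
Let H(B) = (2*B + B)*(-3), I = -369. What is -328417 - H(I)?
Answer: -331738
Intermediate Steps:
H(B) = -9*B (H(B) = (3*B)*(-3) = -9*B)
-328417 - H(I) = -328417 - (-9)*(-369) = -328417 - 1*3321 = -328417 - 3321 = -331738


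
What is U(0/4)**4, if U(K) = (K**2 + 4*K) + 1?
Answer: 1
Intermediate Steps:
U(K) = 1 + K**2 + 4*K
U(0/4)**4 = (1 + (0/4)**2 + 4*(0/4))**4 = (1 + (0*(1/4))**2 + 4*(0*(1/4)))**4 = (1 + 0**2 + 4*0)**4 = (1 + 0 + 0)**4 = 1**4 = 1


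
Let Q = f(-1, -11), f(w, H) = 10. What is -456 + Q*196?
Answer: 1504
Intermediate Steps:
Q = 10
-456 + Q*196 = -456 + 10*196 = -456 + 1960 = 1504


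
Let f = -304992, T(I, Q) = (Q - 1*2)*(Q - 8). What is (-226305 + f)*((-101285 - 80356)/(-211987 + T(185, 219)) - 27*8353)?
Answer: 6638214312928341/55400 ≈ 1.1982e+11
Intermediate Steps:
T(I, Q) = (-8 + Q)*(-2 + Q) (T(I, Q) = (Q - 2)*(-8 + Q) = (-2 + Q)*(-8 + Q) = (-8 + Q)*(-2 + Q))
(-226305 + f)*((-101285 - 80356)/(-211987 + T(185, 219)) - 27*8353) = (-226305 - 304992)*((-101285 - 80356)/(-211987 + (16 + 219² - 10*219)) - 27*8353) = -531297*(-181641/(-211987 + (16 + 47961 - 2190)) - 225531) = -531297*(-181641/(-211987 + 45787) - 225531) = -531297*(-181641/(-166200) - 225531) = -531297*(-181641*(-1/166200) - 225531) = -531297*(60547/55400 - 225531) = -531297*(-12494356853/55400) = 6638214312928341/55400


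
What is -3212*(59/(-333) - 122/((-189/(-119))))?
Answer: 247050980/999 ≈ 2.4730e+5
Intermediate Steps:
-3212*(59/(-333) - 122/((-189/(-119)))) = -3212*(59*(-1/333) - 122/((-189*(-1/119)))) = -3212*(-59/333 - 122/27/17) = -3212*(-59/333 - 122*17/27) = -3212*(-59/333 - 2074/27) = -3212*(-76915/999) = 247050980/999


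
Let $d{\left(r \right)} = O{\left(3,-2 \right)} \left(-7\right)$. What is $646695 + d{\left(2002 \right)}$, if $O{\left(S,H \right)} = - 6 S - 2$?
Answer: $646835$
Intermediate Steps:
$O{\left(S,H \right)} = -2 - 6 S$
$d{\left(r \right)} = 140$ ($d{\left(r \right)} = \left(-2 - 18\right) \left(-7\right) = \left(-20\right) \left(-7\right) = 140$)
$646695 + d{\left(2002 \right)} = 646695 + 140 = 646835$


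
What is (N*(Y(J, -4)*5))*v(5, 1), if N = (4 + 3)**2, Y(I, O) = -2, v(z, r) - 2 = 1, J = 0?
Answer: -1470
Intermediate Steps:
v(z, r) = 3 (v(z, r) = 2 + 1 = 3)
N = 49 (N = 7**2 = 49)
(N*(Y(J, -4)*5))*v(5, 1) = (49*(-2*5))*3 = (49*(-10))*3 = -490*3 = -1470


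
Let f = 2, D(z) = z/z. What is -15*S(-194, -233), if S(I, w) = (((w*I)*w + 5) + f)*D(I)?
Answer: 157980885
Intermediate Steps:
D(z) = 1
S(I, w) = 7 + I*w**2 (S(I, w) = (((w*I)*w + 5) + 2)*1 = (((I*w)*w + 5) + 2)*1 = ((I*w**2 + 5) + 2)*1 = ((5 + I*w**2) + 2)*1 = (7 + I*w**2)*1 = 7 + I*w**2)
-15*S(-194, -233) = -15*(7 - 194*(-233)**2) = -15*(7 - 194*54289) = -15*(7 - 10532066) = -15*(-10532059) = 157980885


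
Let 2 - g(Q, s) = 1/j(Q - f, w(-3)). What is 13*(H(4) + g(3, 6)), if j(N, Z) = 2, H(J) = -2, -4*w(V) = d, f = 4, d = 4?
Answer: -13/2 ≈ -6.5000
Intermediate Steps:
w(V) = -1 (w(V) = -¼*4 = -1)
g(Q, s) = 3/2 (g(Q, s) = 2 - 1/2 = 2 - 1*½ = 2 - ½ = 3/2)
13*(H(4) + g(3, 6)) = 13*(-2 + 3/2) = 13*(-½) = -13/2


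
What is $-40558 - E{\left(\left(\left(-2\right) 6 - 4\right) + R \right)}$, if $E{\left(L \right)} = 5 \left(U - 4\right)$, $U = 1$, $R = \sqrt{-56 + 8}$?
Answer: $-40543$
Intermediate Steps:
$R = 4 i \sqrt{3}$ ($R = \sqrt{-48} = 4 i \sqrt{3} \approx 6.9282 i$)
$E{\left(L \right)} = -15$ ($E{\left(L \right)} = 5 \left(1 - 4\right) = 5 \left(-3\right) = -15$)
$-40558 - E{\left(\left(\left(-2\right) 6 - 4\right) + R \right)} = -40558 - -15 = -40558 + 15 = -40543$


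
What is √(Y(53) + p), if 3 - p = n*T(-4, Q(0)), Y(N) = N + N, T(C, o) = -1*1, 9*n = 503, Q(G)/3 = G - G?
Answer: 2*√371/3 ≈ 12.841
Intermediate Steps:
Q(G) = 0 (Q(G) = 3*(G - G) = 3*0 = 0)
n = 503/9 (n = (⅑)*503 = 503/9 ≈ 55.889)
T(C, o) = -1
Y(N) = 2*N
p = 530/9 (p = 3 - 503*(-1)/9 = 3 - 1*(-503/9) = 3 + 503/9 = 530/9 ≈ 58.889)
√(Y(53) + p) = √(2*53 + 530/9) = √(106 + 530/9) = √(1484/9) = 2*√371/3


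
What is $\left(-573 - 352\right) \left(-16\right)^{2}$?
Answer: $-236800$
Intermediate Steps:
$\left(-573 - 352\right) \left(-16\right)^{2} = \left(-925\right) 256 = -236800$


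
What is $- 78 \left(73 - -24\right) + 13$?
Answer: $-7553$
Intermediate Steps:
$- 78 \left(73 - -24\right) + 13 = - 78 \left(73 + 24\right) + 13 = \left(-78\right) 97 + 13 = -7566 + 13 = -7553$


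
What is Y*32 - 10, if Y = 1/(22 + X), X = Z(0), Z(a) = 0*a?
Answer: -94/11 ≈ -8.5455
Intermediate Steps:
Z(a) = 0
X = 0
Y = 1/22 (Y = 1/(22 + 0) = 1/22 ≈ 0.045455)
Y*32 - 10 = (1/22)*32 - 10 = 16/11 - 10 = -94/11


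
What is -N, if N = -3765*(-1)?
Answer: -3765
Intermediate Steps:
N = 3765
-N = -1*3765 = -3765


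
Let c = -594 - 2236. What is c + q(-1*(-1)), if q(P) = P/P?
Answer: -2829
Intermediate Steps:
q(P) = 1
c = -2830
c + q(-1*(-1)) = -2830 + 1 = -2829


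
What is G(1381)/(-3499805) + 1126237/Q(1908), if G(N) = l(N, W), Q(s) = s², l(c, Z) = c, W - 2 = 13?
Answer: 3936582403001/12740914109520 ≈ 0.30897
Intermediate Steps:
W = 15 (W = 2 + 13 = 15)
G(N) = N
G(1381)/(-3499805) + 1126237/Q(1908) = 1381/(-3499805) + 1126237/(1908²) = 1381*(-1/3499805) + 1126237/3640464 = -1381/3499805 + 1126237*(1/3640464) = -1381/3499805 + 1126237/3640464 = 3936582403001/12740914109520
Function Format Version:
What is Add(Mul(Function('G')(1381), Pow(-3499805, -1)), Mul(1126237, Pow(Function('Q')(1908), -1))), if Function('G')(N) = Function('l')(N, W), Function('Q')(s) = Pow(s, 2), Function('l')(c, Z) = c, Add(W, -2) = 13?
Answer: Rational(3936582403001, 12740914109520) ≈ 0.30897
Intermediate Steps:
W = 15 (W = Add(2, 13) = 15)
Function('G')(N) = N
Add(Mul(Function('G')(1381), Pow(-3499805, -1)), Mul(1126237, Pow(Function('Q')(1908), -1))) = Add(Mul(1381, Pow(-3499805, -1)), Mul(1126237, Pow(Pow(1908, 2), -1))) = Add(Mul(1381, Rational(-1, 3499805)), Mul(1126237, Pow(3640464, -1))) = Add(Rational(-1381, 3499805), Mul(1126237, Rational(1, 3640464))) = Add(Rational(-1381, 3499805), Rational(1126237, 3640464)) = Rational(3936582403001, 12740914109520)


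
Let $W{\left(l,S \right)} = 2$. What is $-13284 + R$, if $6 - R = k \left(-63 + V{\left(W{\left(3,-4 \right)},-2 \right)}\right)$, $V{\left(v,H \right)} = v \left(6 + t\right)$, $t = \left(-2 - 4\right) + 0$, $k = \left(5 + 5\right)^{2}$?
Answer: $-6978$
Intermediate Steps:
$k = 100$ ($k = 10^{2} = 100$)
$t = -6$ ($t = -6 + 0 = -6$)
$V{\left(v,H \right)} = 0$ ($V{\left(v,H \right)} = v \left(6 - 6\right) = v 0 = 0$)
$R = 6306$ ($R = 6 - 100 \left(-63 + 0\right) = 6 - 100 \left(-63\right) = 6 - -6300 = 6 + 6300 = 6306$)
$-13284 + R = -13284 + 6306 = -6978$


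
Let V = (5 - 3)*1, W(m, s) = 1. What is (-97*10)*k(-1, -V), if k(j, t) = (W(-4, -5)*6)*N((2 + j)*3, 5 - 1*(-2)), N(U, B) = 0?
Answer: 0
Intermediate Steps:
V = 2 (V = 2*1 = 2)
k(j, t) = 0 (k(j, t) = (1*6)*0 = 6*0 = 0)
(-97*10)*k(-1, -V) = -97*10*0 = -970*0 = 0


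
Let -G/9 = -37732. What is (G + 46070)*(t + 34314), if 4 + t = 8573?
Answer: 16538172014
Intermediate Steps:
t = 8569 (t = -4 + 8573 = 8569)
G = 339588 (G = -9*(-37732) = 339588)
(G + 46070)*(t + 34314) = (339588 + 46070)*(8569 + 34314) = 385658*42883 = 16538172014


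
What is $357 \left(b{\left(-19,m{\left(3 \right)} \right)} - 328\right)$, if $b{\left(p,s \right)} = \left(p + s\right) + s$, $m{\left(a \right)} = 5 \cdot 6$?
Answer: $-102459$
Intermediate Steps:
$m{\left(a \right)} = 30$
$b{\left(p,s \right)} = p + 2 s$
$357 \left(b{\left(-19,m{\left(3 \right)} \right)} - 328\right) = 357 \left(\left(-19 + 2 \cdot 30\right) - 328\right) = 357 \left(\left(-19 + 60\right) - 328\right) = 357 \left(41 - 328\right) = 357 \left(-287\right) = -102459$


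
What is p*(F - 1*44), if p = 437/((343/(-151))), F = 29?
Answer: 989805/343 ≈ 2885.7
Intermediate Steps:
p = -65987/343 (p = 437/((343*(-1/151))) = 437/(-343/151) = 437*(-151/343) = -65987/343 ≈ -192.38)
p*(F - 1*44) = -65987*(29 - 1*44)/343 = -65987*(29 - 44)/343 = -65987/343*(-15) = 989805/343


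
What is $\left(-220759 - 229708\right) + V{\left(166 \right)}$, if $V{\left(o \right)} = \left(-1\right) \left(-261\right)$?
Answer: $-450206$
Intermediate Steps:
$V{\left(o \right)} = 261$
$\left(-220759 - 229708\right) + V{\left(166 \right)} = \left(-220759 - 229708\right) + 261 = -450467 + 261 = -450206$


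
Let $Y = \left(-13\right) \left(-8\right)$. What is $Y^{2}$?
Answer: $10816$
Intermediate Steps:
$Y = 104$
$Y^{2} = 104^{2} = 10816$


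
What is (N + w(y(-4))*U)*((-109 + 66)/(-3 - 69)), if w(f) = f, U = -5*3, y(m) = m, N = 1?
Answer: 2623/72 ≈ 36.431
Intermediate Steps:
U = -15
(N + w(y(-4))*U)*((-109 + 66)/(-3 - 69)) = (1 - 4*(-15))*((-109 + 66)/(-3 - 69)) = (1 + 60)*(-43/(-72)) = 61*(-43*(-1/72)) = 61*(43/72) = 2623/72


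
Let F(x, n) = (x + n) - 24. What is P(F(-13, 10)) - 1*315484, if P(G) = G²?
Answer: -314755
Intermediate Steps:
F(x, n) = -24 + n + x (F(x, n) = (n + x) - 24 = -24 + n + x)
P(F(-13, 10)) - 1*315484 = (-24 + 10 - 13)² - 1*315484 = (-27)² - 315484 = 729 - 315484 = -314755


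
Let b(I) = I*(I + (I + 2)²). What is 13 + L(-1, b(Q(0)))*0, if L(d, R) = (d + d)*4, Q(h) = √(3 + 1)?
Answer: 13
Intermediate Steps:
Q(h) = 2 (Q(h) = √4 = 2)
b(I) = I*(I + (2 + I)²)
L(d, R) = 8*d (L(d, R) = (2*d)*4 = 8*d)
13 + L(-1, b(Q(0)))*0 = 13 + (8*(-1))*0 = 13 - 8*0 = 13 + 0 = 13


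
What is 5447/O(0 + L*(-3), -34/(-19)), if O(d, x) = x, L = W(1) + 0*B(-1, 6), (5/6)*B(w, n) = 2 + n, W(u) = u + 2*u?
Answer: 103493/34 ≈ 3043.9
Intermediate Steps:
W(u) = 3*u
B(w, n) = 12/5 + 6*n/5 (B(w, n) = 6*(2 + n)/5 = 12/5 + 6*n/5)
L = 3 (L = 3*1 + 0*(12/5 + (6/5)*6) = 3 + 0*(12/5 + 36/5) = 3 + 0*(48/5) = 3 + 0 = 3)
5447/O(0 + L*(-3), -34/(-19)) = 5447/((-34/(-19))) = 5447/((-34*(-1/19))) = 5447/(34/19) = 5447*(19/34) = 103493/34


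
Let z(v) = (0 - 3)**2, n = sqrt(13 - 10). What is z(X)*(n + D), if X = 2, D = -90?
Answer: -810 + 9*sqrt(3) ≈ -794.41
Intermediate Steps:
n = sqrt(3) ≈ 1.7320
z(v) = 9 (z(v) = (-3)**2 = 9)
z(X)*(n + D) = 9*(sqrt(3) - 90) = 9*(-90 + sqrt(3)) = -810 + 9*sqrt(3)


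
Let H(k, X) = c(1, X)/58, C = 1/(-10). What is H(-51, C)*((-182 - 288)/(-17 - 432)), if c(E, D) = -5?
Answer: -1175/13021 ≈ -0.090239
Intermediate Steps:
C = -⅒ ≈ -0.10000
H(k, X) = -5/58
H(-51, C)*((-182 - 288)/(-17 - 432)) = -5*(-182 - 288)/(58*(-17 - 432)) = -(-1175)/(29*(-449)) = -(-1175)*(-1)/(29*449) = -5/58*470/449 = -1175/13021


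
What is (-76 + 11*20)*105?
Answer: 15120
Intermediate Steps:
(-76 + 11*20)*105 = (-76 + 220)*105 = 144*105 = 15120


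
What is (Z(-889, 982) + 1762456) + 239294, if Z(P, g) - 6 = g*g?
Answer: 2966080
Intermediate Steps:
Z(P, g) = 6 + g**2 (Z(P, g) = 6 + g*g = 6 + g**2)
(Z(-889, 982) + 1762456) + 239294 = ((6 + 982**2) + 1762456) + 239294 = ((6 + 964324) + 1762456) + 239294 = (964330 + 1762456) + 239294 = 2726786 + 239294 = 2966080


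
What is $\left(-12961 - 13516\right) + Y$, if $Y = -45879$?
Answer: $-72356$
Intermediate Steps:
$\left(-12961 - 13516\right) + Y = \left(-12961 - 13516\right) - 45879 = -26477 - 45879 = -72356$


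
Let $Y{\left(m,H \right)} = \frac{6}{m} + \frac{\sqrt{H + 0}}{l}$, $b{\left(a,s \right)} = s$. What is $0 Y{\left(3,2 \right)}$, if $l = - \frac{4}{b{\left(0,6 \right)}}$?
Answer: $0$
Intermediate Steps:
$l = - \frac{2}{3}$ ($l = - \frac{4}{6} = \left(-4\right) \frac{1}{6} = - \frac{2}{3} \approx -0.66667$)
$Y{\left(m,H \right)} = \frac{6}{m} - \frac{3 \sqrt{H}}{2}$ ($Y{\left(m,H \right)} = \frac{6}{m} + \frac{\sqrt{H + 0}}{- \frac{2}{3}} = \frac{6}{m} + \sqrt{H} \left(- \frac{3}{2}\right) = \frac{6}{m} - \frac{3 \sqrt{H}}{2}$)
$0 Y{\left(3,2 \right)} = 0 \left(\frac{6}{3} - \frac{3 \sqrt{2}}{2}\right) = 0 \left(6 \cdot \frac{1}{3} - \frac{3 \sqrt{2}}{2}\right) = 0 \left(2 - \frac{3 \sqrt{2}}{2}\right) = 0$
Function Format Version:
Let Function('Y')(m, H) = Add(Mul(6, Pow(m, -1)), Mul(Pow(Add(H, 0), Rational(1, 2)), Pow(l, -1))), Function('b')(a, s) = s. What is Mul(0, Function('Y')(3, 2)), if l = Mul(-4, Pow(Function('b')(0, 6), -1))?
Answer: 0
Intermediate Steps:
l = Rational(-2, 3) (l = Mul(-4, Pow(6, -1)) = Mul(-4, Rational(1, 6)) = Rational(-2, 3) ≈ -0.66667)
Function('Y')(m, H) = Add(Mul(6, Pow(m, -1)), Mul(Rational(-3, 2), Pow(H, Rational(1, 2)))) (Function('Y')(m, H) = Add(Mul(6, Pow(m, -1)), Mul(Pow(Add(H, 0), Rational(1, 2)), Pow(Rational(-2, 3), -1))) = Add(Mul(6, Pow(m, -1)), Mul(Pow(H, Rational(1, 2)), Rational(-3, 2))) = Add(Mul(6, Pow(m, -1)), Mul(Rational(-3, 2), Pow(H, Rational(1, 2)))))
Mul(0, Function('Y')(3, 2)) = Mul(0, Add(Mul(6, Pow(3, -1)), Mul(Rational(-3, 2), Pow(2, Rational(1, 2))))) = Mul(0, Add(Mul(6, Rational(1, 3)), Mul(Rational(-3, 2), Pow(2, Rational(1, 2))))) = Mul(0, Add(2, Mul(Rational(-3, 2), Pow(2, Rational(1, 2))))) = 0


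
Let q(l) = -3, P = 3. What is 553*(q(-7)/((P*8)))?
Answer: -553/8 ≈ -69.125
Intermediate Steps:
553*(q(-7)/((P*8))) = 553*(-3/(3*8)) = 553*(-3/24) = 553*(-3*1/24) = 553*(-⅛) = -553/8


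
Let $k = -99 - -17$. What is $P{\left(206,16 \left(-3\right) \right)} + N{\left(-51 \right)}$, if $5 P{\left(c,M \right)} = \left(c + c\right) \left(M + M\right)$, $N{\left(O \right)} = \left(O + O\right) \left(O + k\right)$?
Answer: $\frac{28278}{5} \approx 5655.6$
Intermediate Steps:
$k = -82$ ($k = -99 + 17 = -82$)
$N{\left(O \right)} = 2 O \left(-82 + O\right)$ ($N{\left(O \right)} = \left(O + O\right) \left(O - 82\right) = 2 O \left(-82 + O\right)$)
$P{\left(c,M \right)} = \frac{4 M c}{5}$ ($P{\left(c,M \right)} = \frac{\left(c + c\right) \left(M + M\right)}{5} = \frac{2 c 2 M}{5} = \frac{4 M c}{5}$)
$P{\left(206,16 \left(-3\right) \right)} + N{\left(-51 \right)} = \frac{4}{5} \cdot 16 \left(-3\right) 206 + 2 \left(-51\right) \left(-82 - 51\right) = \frac{4}{5} \left(-48\right) 206 + 2 \left(-51\right) \left(-133\right) = - \frac{39552}{5} + 13566 = \frac{28278}{5}$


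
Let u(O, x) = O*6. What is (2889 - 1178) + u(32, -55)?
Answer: 1903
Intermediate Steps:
u(O, x) = 6*O
(2889 - 1178) + u(32, -55) = (2889 - 1178) + 6*32 = 1711 + 192 = 1903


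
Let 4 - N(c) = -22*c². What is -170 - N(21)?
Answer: -9876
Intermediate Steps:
N(c) = 4 + 22*c² (N(c) = 4 - (-22)*c² = 4 + 22*c²)
-170 - N(21) = -170 - (4 + 22*21²) = -170 - (4 + 22*441) = -170 - (4 + 9702) = -170 - 1*9706 = -170 - 9706 = -9876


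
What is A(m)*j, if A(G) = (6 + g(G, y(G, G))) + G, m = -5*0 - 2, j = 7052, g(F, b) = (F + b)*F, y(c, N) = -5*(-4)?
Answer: -225664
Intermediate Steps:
y(c, N) = 20
g(F, b) = F*(F + b)
m = -2 (m = 0 - 2 = -2)
A(G) = 6 + G + G*(20 + G) (A(G) = (6 + G*(G + 20)) + G = (6 + G*(20 + G)) + G = 6 + G + G*(20 + G))
A(m)*j = (6 - 2 - 2*(20 - 2))*7052 = (6 - 2 - 2*18)*7052 = (6 - 2 - 36)*7052 = -32*7052 = -225664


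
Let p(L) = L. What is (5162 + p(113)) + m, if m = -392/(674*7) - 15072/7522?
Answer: 6683190735/1267457 ≈ 5272.9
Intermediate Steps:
m = -2644940/1267457 (m = -392/4718 - 15072*1/7522 = -392*1/4718 - 7536/3761 = -28/337 - 7536/3761 = -2644940/1267457 ≈ -2.0868)
(5162 + p(113)) + m = (5162 + 113) - 2644940/1267457 = 5275 - 2644940/1267457 = 6683190735/1267457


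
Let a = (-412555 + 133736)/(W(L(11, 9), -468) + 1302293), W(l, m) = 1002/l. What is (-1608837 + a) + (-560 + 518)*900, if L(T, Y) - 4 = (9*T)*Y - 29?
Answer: -928527807825317/563893370 ≈ -1.6466e+6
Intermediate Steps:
L(T, Y) = -25 + 9*T*Y (L(T, Y) = 4 + ((9*T)*Y - 29) = 4 + (9*T*Y - 29) = 4 + (-29 + 9*T*Y) = -25 + 9*T*Y)
a = -120728627/563893370 (a = (-412555 + 133736)/(1002/(-25 + 9*11*9) + 1302293) = -278819/(1002/(-25 + 891) + 1302293) = -278819/(1002/866 + 1302293) = -278819/(1002*(1/866) + 1302293) = -278819/(501/433 + 1302293) = -278819/563893370/433 = -278819*433/563893370 = -120728627/563893370 ≈ -0.21410)
(-1608837 + a) + (-560 + 518)*900 = (-1608837 - 120728627/563893370) + (-560 + 518)*900 = -907212638439317/563893370 - 42*900 = -907212638439317/563893370 - 37800 = -928527807825317/563893370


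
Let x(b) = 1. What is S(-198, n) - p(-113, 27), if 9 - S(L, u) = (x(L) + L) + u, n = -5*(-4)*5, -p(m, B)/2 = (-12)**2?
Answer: 394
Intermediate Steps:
p(m, B) = -288 (p(m, B) = -2*(-12)**2 = -2*144 = -288)
n = 100 (n = 20*5 = 100)
S(L, u) = 8 - L - u (S(L, u) = 9 - ((1 + L) + u) = 9 - (1 + L + u) = 9 + (-1 - L - u) = 8 - L - u)
S(-198, n) - p(-113, 27) = (8 - 1*(-198) - 1*100) - 1*(-288) = (8 + 198 - 100) + 288 = 106 + 288 = 394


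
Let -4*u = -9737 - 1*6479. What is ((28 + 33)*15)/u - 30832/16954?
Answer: -54740009/34365758 ≈ -1.5929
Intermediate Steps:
u = 4054 (u = -(-9737 - 1*6479)/4 = -(-9737 - 6479)/4 = -¼*(-16216) = 4054)
((28 + 33)*15)/u - 30832/16954 = ((28 + 33)*15)/4054 - 30832/16954 = (61*15)*(1/4054) - 30832*1/16954 = 915*(1/4054) - 15416/8477 = 915/4054 - 15416/8477 = -54740009/34365758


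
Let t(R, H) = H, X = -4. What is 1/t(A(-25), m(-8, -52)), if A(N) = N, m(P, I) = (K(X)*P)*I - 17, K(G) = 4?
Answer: 1/1647 ≈ 0.00060716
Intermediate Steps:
m(P, I) = -17 + 4*I*P (m(P, I) = (4*P)*I - 17 = 4*I*P - 17 = -17 + 4*I*P)
1/t(A(-25), m(-8, -52)) = 1/(-17 + 4*(-52)*(-8)) = 1/(-17 + 1664) = 1/1647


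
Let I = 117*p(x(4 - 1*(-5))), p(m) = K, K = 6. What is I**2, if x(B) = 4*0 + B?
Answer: 492804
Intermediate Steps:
x(B) = B (x(B) = 0 + B = B)
p(m) = 6
I = 702 (I = 117*6 = 702)
I**2 = 702**2 = 492804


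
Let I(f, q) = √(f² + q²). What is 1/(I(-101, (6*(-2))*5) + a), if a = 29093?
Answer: 29093/846388848 - √13801/846388848 ≈ 3.4234e-5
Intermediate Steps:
1/(I(-101, (6*(-2))*5) + a) = 1/(√((-101)² + ((6*(-2))*5)²) + 29093) = 1/(√(10201 + (-12*5)²) + 29093) = 1/(√(10201 + (-60)²) + 29093) = 1/(√(10201 + 3600) + 29093) = 1/(√13801 + 29093) = 1/(29093 + √13801)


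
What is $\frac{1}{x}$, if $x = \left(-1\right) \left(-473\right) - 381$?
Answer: $\frac{1}{92} \approx 0.01087$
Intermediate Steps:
$x = 92$ ($x = 473 - 381 = 92$)
$\frac{1}{x} = \frac{1}{92}$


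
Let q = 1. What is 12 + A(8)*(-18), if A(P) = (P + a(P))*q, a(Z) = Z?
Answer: -276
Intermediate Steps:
A(P) = 2*P (A(P) = (P + P)*1 = (2*P)*1 = 2*P)
12 + A(8)*(-18) = 12 + (2*8)*(-18) = 12 + 16*(-18) = 12 - 288 = -276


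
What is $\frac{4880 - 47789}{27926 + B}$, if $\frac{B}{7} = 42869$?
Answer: $- \frac{42909}{328009} \approx -0.13082$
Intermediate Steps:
$B = 300083$ ($B = 7 \cdot 42869 = 300083$)
$\frac{4880 - 47789}{27926 + B} = \frac{4880 - 47789}{27926 + 300083} = - \frac{42909}{328009}$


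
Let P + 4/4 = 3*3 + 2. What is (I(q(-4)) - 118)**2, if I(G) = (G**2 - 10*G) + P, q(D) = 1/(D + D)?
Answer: 46662561/4096 ≈ 11392.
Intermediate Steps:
P = 10 (P = -1 + (3*3 + 2) = -1 + (9 + 2) = -1 + 11 = 10)
q(D) = 1/(2*D)
I(G) = 10 + G**2 - 10*G (I(G) = (G**2 - 10*G) + 10 = 10 + G**2 - 10*G)
(I(q(-4)) - 118)**2 = ((10 + ((1/2)/(-4))**2 - 5/(-4)) - 118)**2 = ((10 + ((1/2)*(-1/4))**2 - 5*(-1)/4) - 118)**2 = ((10 + (-1/8)**2 - 10*(-1/8)) - 118)**2 = ((10 + 1/64 + 5/4) - 118)**2 = (721/64 - 118)**2 = (-6831/64)**2 = 46662561/4096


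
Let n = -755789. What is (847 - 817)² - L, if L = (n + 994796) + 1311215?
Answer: -1549322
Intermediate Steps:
L = 1550222 (L = (-755789 + 994796) + 1311215 = 239007 + 1311215 = 1550222)
(847 - 817)² - L = (847 - 817)² - 1*1550222 = 30² - 1550222 = 900 - 1550222 = -1549322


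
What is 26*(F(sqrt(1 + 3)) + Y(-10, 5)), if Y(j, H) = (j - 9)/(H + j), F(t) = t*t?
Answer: 1014/5 ≈ 202.80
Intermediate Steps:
F(t) = t**2
Y(j, H) = (-9 + j)/(H + j)
26*(F(sqrt(1 + 3)) + Y(-10, 5)) = 26*((sqrt(1 + 3))**2 + (-9 - 10)/(5 - 10)) = 26*((sqrt(4))**2 - 19/(-5)) = 26*(2**2 - 1/5*(-19)) = 26*(4 + 19/5) = 26*(39/5) = 1014/5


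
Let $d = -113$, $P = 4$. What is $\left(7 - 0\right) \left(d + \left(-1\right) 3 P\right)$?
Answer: $-875$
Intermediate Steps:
$\left(7 - 0\right) \left(d + \left(-1\right) 3 P\right) = \left(7 - 0\right) \left(-113 + \left(-1\right) 3 \cdot 4\right) = \left(7 + 0\right) \left(-113 - 12\right) = 7 \left(-113 - 12\right) = 7 \left(-125\right) = -875$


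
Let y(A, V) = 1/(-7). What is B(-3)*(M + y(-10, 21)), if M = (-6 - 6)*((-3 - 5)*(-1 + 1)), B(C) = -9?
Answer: 9/7 ≈ 1.2857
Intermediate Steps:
y(A, V) = -⅐
M = 0 (M = -(-96)*0 = -12*0 = 0)
B(-3)*(M + y(-10, 21)) = -9*(0 - ⅐) = -9*(-⅐) = 9/7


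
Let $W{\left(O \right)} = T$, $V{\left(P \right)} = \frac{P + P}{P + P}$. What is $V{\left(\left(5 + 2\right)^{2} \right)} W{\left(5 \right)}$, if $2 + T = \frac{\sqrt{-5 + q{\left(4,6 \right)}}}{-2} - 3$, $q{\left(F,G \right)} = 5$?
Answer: $-5$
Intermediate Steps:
$V{\left(P \right)} = 1$ ($V{\left(P \right)} = \frac{2 P}{2 P} = 2 P \frac{1}{2 P} = 1$)
$T = -5$ ($T = -2 - \left(3 - \frac{\sqrt{-5 + 5}}{-2}\right) = -2 - \left(3 - \sqrt{0} \left(- \frac{1}{2}\right)\right) = -2 + \left(0 \left(- \frac{1}{2}\right) - 3\right) = -2 + \left(0 - 3\right) = -2 - 3 = -5$)
$W{\left(O \right)} = -5$
$V{\left(\left(5 + 2\right)^{2} \right)} W{\left(5 \right)} = 1 \left(-5\right) = -5$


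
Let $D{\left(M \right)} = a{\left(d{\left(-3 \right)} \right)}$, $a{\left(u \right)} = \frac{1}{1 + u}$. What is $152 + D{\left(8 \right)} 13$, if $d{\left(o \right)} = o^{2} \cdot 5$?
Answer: $\frac{7005}{46} \approx 152.28$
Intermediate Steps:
$d{\left(o \right)} = 5 o^{2}$
$D{\left(M \right)} = \frac{1}{46}$ ($D{\left(M \right)} = \frac{1}{1 + 5 \left(-3\right)^{2}} = \frac{1}{1 + 5 \cdot 9} = \frac{1}{1 + 45} = \frac{1}{46}$)
$152 + D{\left(8 \right)} 13 = 152 + \frac{1}{46} \cdot 13 = 152 + \frac{13}{46} = \frac{7005}{46}$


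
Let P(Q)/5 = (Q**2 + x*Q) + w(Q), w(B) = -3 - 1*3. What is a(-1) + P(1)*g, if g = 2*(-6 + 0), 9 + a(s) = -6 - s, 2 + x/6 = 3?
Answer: -74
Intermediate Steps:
x = 6 (x = -12 + 6*3 = -12 + 18 = 6)
w(B) = -6 (w(B) = -3 - 3 = -6)
P(Q) = -30 + 5*Q**2 + 30*Q (P(Q) = 5*((Q**2 + 6*Q) - 6) = 5*(-6 + Q**2 + 6*Q) = -30 + 5*Q**2 + 30*Q)
a(s) = -15 - s (a(s) = -9 + (-6 - s) = -15 - s)
g = -12 (g = 2*(-6) = -12)
a(-1) + P(1)*g = (-15 - 1*(-1)) + (-30 + 5*1**2 + 30*1)*(-12) = (-15 + 1) + (-30 + 5*1 + 30)*(-12) = -14 + (-30 + 5 + 30)*(-12) = -14 + 5*(-12) = -14 - 60 = -74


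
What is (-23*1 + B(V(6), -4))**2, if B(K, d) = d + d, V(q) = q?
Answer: 961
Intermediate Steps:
B(K, d) = 2*d
(-23*1 + B(V(6), -4))**2 = (-23*1 + 2*(-4))**2 = (-23 - 8)**2 = (-31)**2 = 961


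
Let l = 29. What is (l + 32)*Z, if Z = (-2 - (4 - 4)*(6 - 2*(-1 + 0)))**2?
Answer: 244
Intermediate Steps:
Z = 4 (Z = (-2 - 0*(6 - 2*(-1)))**2 = (-2 - 0*(6 + 2))**2 = (-2 - 0*8)**2 = (-2 - 1*0)**2 = (-2 + 0)**2 = (-2)**2 = 4)
(l + 32)*Z = (29 + 32)*4 = 61*4 = 244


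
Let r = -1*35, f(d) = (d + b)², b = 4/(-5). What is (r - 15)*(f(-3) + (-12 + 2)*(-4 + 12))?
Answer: 3278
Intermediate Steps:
b = -⅘ (b = 4*(-⅕) = -⅘ ≈ -0.80000)
f(d) = (-⅘ + d)² (f(d) = (d - ⅘)² = (-⅘ + d)²)
r = -35
(r - 15)*(f(-3) + (-12 + 2)*(-4 + 12)) = (-35 - 15)*((-4 + 5*(-3))²/25 + (-12 + 2)*(-4 + 12)) = -50*((-4 - 15)²/25 - 10*8) = -50*((1/25)*(-19)² - 80) = -50*((1/25)*361 - 80) = -50*(361/25 - 80) = -50*(-1639/25) = 3278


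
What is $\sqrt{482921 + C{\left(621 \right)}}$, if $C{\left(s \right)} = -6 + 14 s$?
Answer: $\sqrt{491609} \approx 701.15$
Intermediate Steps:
$\sqrt{482921 + C{\left(621 \right)}} = \sqrt{482921 + \left(-6 + 14 \cdot 621\right)} = \sqrt{482921 + \left(-6 + 8694\right)} = \sqrt{482921 + 8688} = \sqrt{491609}$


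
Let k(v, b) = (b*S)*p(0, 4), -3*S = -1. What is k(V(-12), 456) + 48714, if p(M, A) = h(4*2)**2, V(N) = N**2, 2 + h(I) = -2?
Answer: 51146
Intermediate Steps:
h(I) = -4 (h(I) = -2 - 2 = -4)
S = 1/3 (S = -1/3*(-1) = 1/3 ≈ 0.33333)
p(M, A) = 16 (p(M, A) = (-4)**2 = 16)
k(v, b) = 16*b/3 (k(v, b) = (b*(1/3))*16 = (b/3)*16 = 16*b/3)
k(V(-12), 456) + 48714 = (16/3)*456 + 48714 = 2432 + 48714 = 51146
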